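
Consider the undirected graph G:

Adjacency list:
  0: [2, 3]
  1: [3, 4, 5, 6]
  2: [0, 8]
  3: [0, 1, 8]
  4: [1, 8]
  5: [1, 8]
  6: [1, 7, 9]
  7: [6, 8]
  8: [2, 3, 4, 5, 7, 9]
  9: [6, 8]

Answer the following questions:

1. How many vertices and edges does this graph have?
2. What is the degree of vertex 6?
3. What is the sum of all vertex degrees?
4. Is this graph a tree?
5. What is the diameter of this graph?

Count: 10 vertices, 14 edges.
Vertex 6 has neighbors [1, 7, 9], degree = 3.
Handshaking lemma: 2 * 14 = 28.
A tree on 10 vertices has 9 edges. This graph has 14 edges (5 extra). Not a tree.
Diameter (longest shortest path) = 3.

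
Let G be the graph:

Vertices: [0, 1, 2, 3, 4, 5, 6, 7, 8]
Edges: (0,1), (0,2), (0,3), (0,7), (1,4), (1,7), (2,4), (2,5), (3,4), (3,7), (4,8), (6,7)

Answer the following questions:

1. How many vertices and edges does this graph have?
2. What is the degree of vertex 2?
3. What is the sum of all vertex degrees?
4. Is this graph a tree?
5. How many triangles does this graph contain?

Count: 9 vertices, 12 edges.
Vertex 2 has neighbors [0, 4, 5], degree = 3.
Handshaking lemma: 2 * 12 = 24.
A tree on 9 vertices has 8 edges. This graph has 12 edges (4 extra). Not a tree.
Number of triangles = 2.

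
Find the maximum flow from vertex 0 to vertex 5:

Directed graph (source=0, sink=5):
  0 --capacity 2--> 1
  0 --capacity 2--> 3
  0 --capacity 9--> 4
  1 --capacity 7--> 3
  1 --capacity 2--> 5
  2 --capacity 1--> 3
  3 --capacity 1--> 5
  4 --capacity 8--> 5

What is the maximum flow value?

Computing max flow:
  Flow on (0->1): 2/2
  Flow on (0->3): 1/2
  Flow on (0->4): 8/9
  Flow on (1->5): 2/2
  Flow on (3->5): 1/1
  Flow on (4->5): 8/8
Maximum flow = 11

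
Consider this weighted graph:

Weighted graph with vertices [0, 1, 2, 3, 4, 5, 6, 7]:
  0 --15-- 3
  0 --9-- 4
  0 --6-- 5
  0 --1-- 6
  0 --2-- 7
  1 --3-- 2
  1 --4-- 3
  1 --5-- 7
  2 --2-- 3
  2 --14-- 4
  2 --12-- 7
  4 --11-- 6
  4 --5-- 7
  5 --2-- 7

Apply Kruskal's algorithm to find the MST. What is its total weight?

Applying Kruskal's algorithm (sort edges by weight, add if no cycle):
  Add (0,6) w=1
  Add (0,7) w=2
  Add (2,3) w=2
  Add (5,7) w=2
  Add (1,2) w=3
  Skip (1,3) w=4 (creates cycle)
  Add (1,7) w=5
  Add (4,7) w=5
  Skip (0,5) w=6 (creates cycle)
  Skip (0,4) w=9 (creates cycle)
  Skip (4,6) w=11 (creates cycle)
  Skip (2,7) w=12 (creates cycle)
  Skip (2,4) w=14 (creates cycle)
  Skip (0,3) w=15 (creates cycle)
MST weight = 20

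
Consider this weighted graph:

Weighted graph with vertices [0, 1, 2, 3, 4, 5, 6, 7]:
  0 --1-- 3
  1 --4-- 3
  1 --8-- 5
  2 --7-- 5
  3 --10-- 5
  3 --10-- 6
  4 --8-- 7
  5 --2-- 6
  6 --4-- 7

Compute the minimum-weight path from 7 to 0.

Using Dijkstra's algorithm from vertex 7:
Shortest path: 7 -> 6 -> 3 -> 0
Total weight: 4 + 10 + 1 = 15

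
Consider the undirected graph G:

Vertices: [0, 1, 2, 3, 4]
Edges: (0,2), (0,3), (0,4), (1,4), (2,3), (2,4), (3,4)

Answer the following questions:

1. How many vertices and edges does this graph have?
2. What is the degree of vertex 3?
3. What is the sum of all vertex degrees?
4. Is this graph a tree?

Count: 5 vertices, 7 edges.
Vertex 3 has neighbors [0, 2, 4], degree = 3.
Handshaking lemma: 2 * 7 = 14.
A tree on 5 vertices has 4 edges. This graph has 7 edges (3 extra). Not a tree.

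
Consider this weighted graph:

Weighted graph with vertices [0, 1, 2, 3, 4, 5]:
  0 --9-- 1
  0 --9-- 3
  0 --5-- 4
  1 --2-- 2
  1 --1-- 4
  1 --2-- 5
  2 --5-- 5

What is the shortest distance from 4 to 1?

Using Dijkstra's algorithm from vertex 4:
Shortest path: 4 -> 1
Total weight: 1 = 1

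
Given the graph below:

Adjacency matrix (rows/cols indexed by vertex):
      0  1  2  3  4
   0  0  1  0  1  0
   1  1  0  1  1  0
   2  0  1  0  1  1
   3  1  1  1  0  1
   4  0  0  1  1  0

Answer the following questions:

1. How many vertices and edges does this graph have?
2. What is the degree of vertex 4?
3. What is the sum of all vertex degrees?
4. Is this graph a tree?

Count: 5 vertices, 7 edges.
Vertex 4 has neighbors [2, 3], degree = 2.
Handshaking lemma: 2 * 7 = 14.
A tree on 5 vertices has 4 edges. This graph has 7 edges (3 extra). Not a tree.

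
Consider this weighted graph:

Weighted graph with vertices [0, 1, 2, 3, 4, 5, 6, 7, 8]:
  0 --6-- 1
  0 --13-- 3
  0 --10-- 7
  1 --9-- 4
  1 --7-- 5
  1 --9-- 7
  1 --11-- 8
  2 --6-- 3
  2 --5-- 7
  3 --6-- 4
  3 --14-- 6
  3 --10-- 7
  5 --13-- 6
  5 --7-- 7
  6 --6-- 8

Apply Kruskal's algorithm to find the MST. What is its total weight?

Applying Kruskal's algorithm (sort edges by weight, add if no cycle):
  Add (2,7) w=5
  Add (0,1) w=6
  Add (2,3) w=6
  Add (3,4) w=6
  Add (6,8) w=6
  Add (1,5) w=7
  Add (5,7) w=7
  Skip (1,7) w=9 (creates cycle)
  Skip (1,4) w=9 (creates cycle)
  Skip (0,7) w=10 (creates cycle)
  Skip (3,7) w=10 (creates cycle)
  Add (1,8) w=11
  Skip (0,3) w=13 (creates cycle)
  Skip (5,6) w=13 (creates cycle)
  Skip (3,6) w=14 (creates cycle)
MST weight = 54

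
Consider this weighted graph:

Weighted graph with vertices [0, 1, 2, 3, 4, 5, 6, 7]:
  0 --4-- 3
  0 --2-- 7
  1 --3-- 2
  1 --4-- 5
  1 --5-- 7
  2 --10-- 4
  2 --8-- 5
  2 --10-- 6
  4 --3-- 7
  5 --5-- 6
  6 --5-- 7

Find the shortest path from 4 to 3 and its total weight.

Using Dijkstra's algorithm from vertex 4:
Shortest path: 4 -> 7 -> 0 -> 3
Total weight: 3 + 2 + 4 = 9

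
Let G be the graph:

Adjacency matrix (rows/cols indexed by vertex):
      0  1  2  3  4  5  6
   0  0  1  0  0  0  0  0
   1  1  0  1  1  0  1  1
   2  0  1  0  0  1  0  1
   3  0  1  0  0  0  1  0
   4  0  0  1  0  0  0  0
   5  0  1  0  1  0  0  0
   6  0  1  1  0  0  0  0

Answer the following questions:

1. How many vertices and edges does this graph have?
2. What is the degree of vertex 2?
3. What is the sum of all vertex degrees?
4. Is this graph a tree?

Count: 7 vertices, 8 edges.
Vertex 2 has neighbors [1, 4, 6], degree = 3.
Handshaking lemma: 2 * 8 = 16.
A tree on 7 vertices has 6 edges. This graph has 8 edges (2 extra). Not a tree.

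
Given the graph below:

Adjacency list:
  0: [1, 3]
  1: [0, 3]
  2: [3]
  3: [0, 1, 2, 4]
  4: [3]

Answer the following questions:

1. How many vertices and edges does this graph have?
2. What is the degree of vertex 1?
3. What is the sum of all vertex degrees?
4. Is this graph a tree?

Count: 5 vertices, 5 edges.
Vertex 1 has neighbors [0, 3], degree = 2.
Handshaking lemma: 2 * 5 = 10.
A tree on 5 vertices has 4 edges. This graph has 5 edges (1 extra). Not a tree.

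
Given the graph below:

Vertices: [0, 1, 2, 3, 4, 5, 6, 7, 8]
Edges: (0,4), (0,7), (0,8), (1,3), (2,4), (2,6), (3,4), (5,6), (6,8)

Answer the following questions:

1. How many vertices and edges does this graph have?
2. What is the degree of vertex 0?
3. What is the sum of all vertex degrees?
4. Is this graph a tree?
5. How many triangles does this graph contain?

Count: 9 vertices, 9 edges.
Vertex 0 has neighbors [4, 7, 8], degree = 3.
Handshaking lemma: 2 * 9 = 18.
A tree on 9 vertices has 8 edges. This graph has 9 edges (1 extra). Not a tree.
Number of triangles = 0.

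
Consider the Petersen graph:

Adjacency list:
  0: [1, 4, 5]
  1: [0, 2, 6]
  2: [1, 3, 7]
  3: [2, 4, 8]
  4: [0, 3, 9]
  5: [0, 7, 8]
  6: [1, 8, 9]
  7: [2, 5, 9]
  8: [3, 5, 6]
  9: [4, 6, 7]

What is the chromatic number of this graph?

The Petersen graph contains odd cycles (e.g. the outer 5-cycle), so chi >= 3.
A proper 3-coloring exists (it is a well-known 3-chromatic graph).
Chromatic number = 3.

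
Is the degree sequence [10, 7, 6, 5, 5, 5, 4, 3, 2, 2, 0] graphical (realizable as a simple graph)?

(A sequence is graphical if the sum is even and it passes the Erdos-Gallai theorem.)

Sum of degrees = 49. Sum is odd, so the sequence is NOT graphical.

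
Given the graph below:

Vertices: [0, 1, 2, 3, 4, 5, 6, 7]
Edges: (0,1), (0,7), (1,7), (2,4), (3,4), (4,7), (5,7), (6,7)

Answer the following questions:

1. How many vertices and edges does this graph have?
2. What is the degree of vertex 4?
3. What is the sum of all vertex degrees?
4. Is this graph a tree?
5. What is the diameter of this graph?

Count: 8 vertices, 8 edges.
Vertex 4 has neighbors [2, 3, 7], degree = 3.
Handshaking lemma: 2 * 8 = 16.
A tree on 8 vertices has 7 edges. This graph has 8 edges (1 extra). Not a tree.
Diameter (longest shortest path) = 3.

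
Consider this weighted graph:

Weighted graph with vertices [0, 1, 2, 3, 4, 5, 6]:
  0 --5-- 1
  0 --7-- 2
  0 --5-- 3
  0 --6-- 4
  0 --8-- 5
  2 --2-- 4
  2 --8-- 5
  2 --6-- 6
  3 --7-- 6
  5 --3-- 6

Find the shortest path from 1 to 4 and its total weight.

Using Dijkstra's algorithm from vertex 1:
Shortest path: 1 -> 0 -> 4
Total weight: 5 + 6 = 11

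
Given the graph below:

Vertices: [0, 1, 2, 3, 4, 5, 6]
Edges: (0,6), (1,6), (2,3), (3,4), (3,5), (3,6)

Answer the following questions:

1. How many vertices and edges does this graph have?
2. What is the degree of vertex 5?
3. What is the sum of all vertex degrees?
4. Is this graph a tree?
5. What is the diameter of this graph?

Count: 7 vertices, 6 edges.
Vertex 5 has neighbors [3], degree = 1.
Handshaking lemma: 2 * 6 = 12.
A graph is a tree iff it is connected and has exactly n-1 edges. This graph is connected (all 7 vertices in one component) and has 7-1 = 6 edges. It is a tree.
Diameter (longest shortest path) = 3.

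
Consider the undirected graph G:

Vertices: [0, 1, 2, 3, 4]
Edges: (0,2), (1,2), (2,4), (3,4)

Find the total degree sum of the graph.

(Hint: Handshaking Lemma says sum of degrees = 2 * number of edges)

Count edges: 4 edges.
By Handshaking Lemma: sum of degrees = 2 * 4 = 8.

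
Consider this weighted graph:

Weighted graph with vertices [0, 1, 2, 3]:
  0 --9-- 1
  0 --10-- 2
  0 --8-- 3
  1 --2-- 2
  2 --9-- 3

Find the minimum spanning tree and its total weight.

Applying Kruskal's algorithm (sort edges by weight, add if no cycle):
  Add (1,2) w=2
  Add (0,3) w=8
  Add (0,1) w=9
  Skip (2,3) w=9 (creates cycle)
  Skip (0,2) w=10 (creates cycle)
MST weight = 19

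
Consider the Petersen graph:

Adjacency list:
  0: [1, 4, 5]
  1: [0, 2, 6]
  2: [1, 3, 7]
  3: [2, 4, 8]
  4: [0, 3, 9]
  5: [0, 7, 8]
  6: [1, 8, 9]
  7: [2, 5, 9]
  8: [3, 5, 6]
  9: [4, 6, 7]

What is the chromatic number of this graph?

The Petersen graph contains odd cycles (e.g. the outer 5-cycle), so chi >= 3.
A proper 3-coloring exists (it is a well-known 3-chromatic graph).
Chromatic number = 3.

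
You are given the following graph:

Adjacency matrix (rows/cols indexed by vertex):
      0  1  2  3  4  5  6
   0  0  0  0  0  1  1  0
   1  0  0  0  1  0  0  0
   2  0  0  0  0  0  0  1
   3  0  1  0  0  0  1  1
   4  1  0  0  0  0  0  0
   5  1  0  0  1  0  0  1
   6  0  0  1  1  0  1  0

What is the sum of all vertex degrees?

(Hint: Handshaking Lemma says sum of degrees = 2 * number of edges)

Count edges: 7 edges.
By Handshaking Lemma: sum of degrees = 2 * 7 = 14.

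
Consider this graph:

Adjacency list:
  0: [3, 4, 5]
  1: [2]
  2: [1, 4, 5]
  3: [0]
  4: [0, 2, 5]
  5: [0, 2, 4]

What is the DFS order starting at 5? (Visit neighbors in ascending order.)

DFS from vertex 5 (neighbors processed in ascending order):
Visit order: 5, 0, 3, 4, 2, 1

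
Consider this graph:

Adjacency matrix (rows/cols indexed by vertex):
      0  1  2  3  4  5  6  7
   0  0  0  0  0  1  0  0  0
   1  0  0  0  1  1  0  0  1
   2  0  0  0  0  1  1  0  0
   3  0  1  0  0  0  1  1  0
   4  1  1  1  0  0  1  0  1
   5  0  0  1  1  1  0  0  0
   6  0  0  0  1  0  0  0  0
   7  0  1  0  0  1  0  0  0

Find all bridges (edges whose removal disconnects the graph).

A bridge is an edge whose removal increases the number of connected components.
Bridges found: (0,4), (3,6)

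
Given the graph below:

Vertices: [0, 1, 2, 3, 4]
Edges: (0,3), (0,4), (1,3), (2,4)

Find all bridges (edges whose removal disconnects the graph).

A bridge is an edge whose removal increases the number of connected components.
Bridges found: (0,3), (0,4), (1,3), (2,4)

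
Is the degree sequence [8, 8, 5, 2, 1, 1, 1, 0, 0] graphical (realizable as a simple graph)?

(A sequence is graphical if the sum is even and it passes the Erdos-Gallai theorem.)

Sum of degrees = 26. Sum is even but fails Erdos-Gallai. The sequence is NOT graphical.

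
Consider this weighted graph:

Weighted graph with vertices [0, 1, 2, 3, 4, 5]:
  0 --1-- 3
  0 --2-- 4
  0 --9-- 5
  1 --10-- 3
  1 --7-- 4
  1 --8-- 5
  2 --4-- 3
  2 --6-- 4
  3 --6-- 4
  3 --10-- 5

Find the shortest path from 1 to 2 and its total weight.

Using Dijkstra's algorithm from vertex 1:
Shortest path: 1 -> 4 -> 2
Total weight: 7 + 6 = 13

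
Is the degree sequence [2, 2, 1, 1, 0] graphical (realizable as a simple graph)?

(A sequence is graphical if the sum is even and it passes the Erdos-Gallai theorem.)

Sum of degrees = 6. Sum is even and passes Erdos-Gallai. The sequence IS graphical.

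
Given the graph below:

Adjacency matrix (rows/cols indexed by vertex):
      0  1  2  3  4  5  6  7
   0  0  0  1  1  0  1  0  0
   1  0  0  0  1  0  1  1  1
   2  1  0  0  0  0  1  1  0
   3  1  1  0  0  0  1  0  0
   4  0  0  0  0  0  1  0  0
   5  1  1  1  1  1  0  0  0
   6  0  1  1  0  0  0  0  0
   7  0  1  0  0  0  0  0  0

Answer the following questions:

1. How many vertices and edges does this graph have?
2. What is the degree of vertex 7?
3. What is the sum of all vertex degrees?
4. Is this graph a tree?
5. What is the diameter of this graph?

Count: 8 vertices, 11 edges.
Vertex 7 has neighbors [1], degree = 1.
Handshaking lemma: 2 * 11 = 22.
A tree on 8 vertices has 7 edges. This graph has 11 edges (4 extra). Not a tree.
Diameter (longest shortest path) = 3.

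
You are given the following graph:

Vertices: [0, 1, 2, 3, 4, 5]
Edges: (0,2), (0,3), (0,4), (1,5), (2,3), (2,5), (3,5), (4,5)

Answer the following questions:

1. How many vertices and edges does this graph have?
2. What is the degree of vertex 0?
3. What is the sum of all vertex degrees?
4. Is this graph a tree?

Count: 6 vertices, 8 edges.
Vertex 0 has neighbors [2, 3, 4], degree = 3.
Handshaking lemma: 2 * 8 = 16.
A tree on 6 vertices has 5 edges. This graph has 8 edges (3 extra). Not a tree.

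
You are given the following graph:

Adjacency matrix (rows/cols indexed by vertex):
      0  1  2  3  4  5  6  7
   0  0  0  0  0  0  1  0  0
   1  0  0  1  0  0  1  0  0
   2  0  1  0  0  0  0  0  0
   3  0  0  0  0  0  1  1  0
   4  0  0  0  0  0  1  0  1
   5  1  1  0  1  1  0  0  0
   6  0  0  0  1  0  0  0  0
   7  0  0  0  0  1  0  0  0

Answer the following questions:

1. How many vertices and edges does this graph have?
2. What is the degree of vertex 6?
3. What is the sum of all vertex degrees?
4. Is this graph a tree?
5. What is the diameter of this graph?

Count: 8 vertices, 7 edges.
Vertex 6 has neighbors [3], degree = 1.
Handshaking lemma: 2 * 7 = 14.
A graph is a tree iff it is connected and has exactly n-1 edges. This graph is connected (all 8 vertices in one component) and has 8-1 = 7 edges. It is a tree.
Diameter (longest shortest path) = 4.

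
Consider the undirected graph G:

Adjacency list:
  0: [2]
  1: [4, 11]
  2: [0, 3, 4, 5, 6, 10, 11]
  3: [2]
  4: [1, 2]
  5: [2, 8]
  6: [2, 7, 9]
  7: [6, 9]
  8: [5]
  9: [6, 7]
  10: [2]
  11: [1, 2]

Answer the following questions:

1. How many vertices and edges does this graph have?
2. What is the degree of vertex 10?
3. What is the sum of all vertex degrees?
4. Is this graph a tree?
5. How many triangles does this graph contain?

Count: 12 vertices, 13 edges.
Vertex 10 has neighbors [2], degree = 1.
Handshaking lemma: 2 * 13 = 26.
A tree on 12 vertices has 11 edges. This graph has 13 edges (2 extra). Not a tree.
Number of triangles = 1.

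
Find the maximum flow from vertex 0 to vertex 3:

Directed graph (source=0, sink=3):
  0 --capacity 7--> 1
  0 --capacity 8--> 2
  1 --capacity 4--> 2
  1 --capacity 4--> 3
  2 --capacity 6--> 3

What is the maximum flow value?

Computing max flow:
  Flow on (0->1): 7/7
  Flow on (0->2): 3/8
  Flow on (1->2): 3/4
  Flow on (1->3): 4/4
  Flow on (2->3): 6/6
Maximum flow = 10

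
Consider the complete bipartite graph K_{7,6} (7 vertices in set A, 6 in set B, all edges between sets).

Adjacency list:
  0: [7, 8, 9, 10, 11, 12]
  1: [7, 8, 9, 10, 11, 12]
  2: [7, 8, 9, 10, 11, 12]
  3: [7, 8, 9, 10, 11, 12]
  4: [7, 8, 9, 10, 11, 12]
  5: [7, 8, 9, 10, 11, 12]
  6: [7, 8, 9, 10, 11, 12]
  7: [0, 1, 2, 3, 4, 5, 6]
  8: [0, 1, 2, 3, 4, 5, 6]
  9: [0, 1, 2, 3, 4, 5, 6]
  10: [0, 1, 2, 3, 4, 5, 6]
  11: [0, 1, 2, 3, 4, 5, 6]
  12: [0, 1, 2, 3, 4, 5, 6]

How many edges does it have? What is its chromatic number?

K_{7,6} has 7 * 6 = 42 edges.
Bipartite graphs have chromatic number 2 (color each partition differently).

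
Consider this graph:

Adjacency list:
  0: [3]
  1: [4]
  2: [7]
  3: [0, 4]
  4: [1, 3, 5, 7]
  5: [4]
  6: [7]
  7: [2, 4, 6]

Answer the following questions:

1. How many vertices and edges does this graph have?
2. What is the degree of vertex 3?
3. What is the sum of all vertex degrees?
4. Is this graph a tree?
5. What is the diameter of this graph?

Count: 8 vertices, 7 edges.
Vertex 3 has neighbors [0, 4], degree = 2.
Handshaking lemma: 2 * 7 = 14.
A graph is a tree iff it is connected and has exactly n-1 edges. This graph is connected (all 8 vertices in one component) and has 8-1 = 7 edges. It is a tree.
Diameter (longest shortest path) = 4.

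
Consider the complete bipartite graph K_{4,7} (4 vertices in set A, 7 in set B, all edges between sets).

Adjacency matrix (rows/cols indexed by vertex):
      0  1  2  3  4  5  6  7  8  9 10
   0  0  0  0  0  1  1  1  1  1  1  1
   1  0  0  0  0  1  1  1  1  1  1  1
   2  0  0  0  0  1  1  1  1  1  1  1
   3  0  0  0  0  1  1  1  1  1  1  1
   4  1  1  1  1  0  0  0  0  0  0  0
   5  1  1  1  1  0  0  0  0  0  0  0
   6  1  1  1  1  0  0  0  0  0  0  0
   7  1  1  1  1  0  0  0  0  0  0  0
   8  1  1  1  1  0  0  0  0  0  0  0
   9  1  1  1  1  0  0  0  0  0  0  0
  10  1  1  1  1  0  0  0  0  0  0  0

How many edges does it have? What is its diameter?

K_{4,7} has 4 * 7 = 28 edges.
Any vertex reaches any opposite-side vertex in 1 step; same-side vertices reach in 2 steps via any opposite-side vertex.
Diameter = 2.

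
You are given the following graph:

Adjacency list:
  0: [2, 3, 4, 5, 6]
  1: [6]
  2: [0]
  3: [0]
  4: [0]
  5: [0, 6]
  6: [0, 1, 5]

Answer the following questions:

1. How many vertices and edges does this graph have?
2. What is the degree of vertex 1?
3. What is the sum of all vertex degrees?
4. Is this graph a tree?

Count: 7 vertices, 7 edges.
Vertex 1 has neighbors [6], degree = 1.
Handshaking lemma: 2 * 7 = 14.
A tree on 7 vertices has 6 edges. This graph has 7 edges (1 extra). Not a tree.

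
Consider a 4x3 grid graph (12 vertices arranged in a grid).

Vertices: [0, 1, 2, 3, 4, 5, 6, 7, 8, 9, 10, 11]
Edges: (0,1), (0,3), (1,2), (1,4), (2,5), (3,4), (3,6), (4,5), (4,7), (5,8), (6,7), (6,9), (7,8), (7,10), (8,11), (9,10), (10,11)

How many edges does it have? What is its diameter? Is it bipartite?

A 4x3 grid has 9 vertical edges and 8 horizontal edges.
Total edges = 9 + 8 = 17.
Diameter = (4-1) + (3-1) = 5 (corner to opposite corner).
Grid graphs are bipartite (checkerboard coloring).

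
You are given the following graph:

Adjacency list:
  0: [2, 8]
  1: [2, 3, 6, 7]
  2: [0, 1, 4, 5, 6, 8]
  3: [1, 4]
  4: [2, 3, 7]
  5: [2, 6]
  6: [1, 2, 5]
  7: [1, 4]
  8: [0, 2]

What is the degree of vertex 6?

Vertex 6 has neighbors [1, 2, 5], so deg(6) = 3.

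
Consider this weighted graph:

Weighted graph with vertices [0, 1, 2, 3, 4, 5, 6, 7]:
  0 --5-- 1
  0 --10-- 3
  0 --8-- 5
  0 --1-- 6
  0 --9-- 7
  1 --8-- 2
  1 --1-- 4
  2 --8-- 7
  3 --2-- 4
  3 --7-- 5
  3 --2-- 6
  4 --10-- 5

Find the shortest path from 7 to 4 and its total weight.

Using Dijkstra's algorithm from vertex 7:
Shortest path: 7 -> 0 -> 6 -> 3 -> 4
Total weight: 9 + 1 + 2 + 2 = 14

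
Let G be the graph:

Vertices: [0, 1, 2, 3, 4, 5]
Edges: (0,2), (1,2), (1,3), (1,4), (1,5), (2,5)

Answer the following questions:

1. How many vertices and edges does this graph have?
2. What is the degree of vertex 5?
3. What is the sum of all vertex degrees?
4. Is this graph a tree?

Count: 6 vertices, 6 edges.
Vertex 5 has neighbors [1, 2], degree = 2.
Handshaking lemma: 2 * 6 = 12.
A tree on 6 vertices has 5 edges. This graph has 6 edges (1 extra). Not a tree.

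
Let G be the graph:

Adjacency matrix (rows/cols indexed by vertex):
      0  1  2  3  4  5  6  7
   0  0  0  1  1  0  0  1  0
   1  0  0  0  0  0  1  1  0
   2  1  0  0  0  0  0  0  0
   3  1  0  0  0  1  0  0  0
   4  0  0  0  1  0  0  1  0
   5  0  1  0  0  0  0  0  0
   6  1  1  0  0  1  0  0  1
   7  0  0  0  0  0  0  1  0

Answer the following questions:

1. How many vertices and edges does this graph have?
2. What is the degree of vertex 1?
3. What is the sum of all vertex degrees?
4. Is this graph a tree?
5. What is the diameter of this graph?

Count: 8 vertices, 8 edges.
Vertex 1 has neighbors [5, 6], degree = 2.
Handshaking lemma: 2 * 8 = 16.
A tree on 8 vertices has 7 edges. This graph has 8 edges (1 extra). Not a tree.
Diameter (longest shortest path) = 4.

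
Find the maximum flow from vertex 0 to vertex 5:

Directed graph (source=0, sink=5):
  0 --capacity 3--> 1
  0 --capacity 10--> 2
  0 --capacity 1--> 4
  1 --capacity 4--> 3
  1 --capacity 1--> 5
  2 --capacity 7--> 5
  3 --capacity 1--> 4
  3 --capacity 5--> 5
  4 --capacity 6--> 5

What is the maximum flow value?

Computing max flow:
  Flow on (0->1): 3/3
  Flow on (0->2): 7/10
  Flow on (0->4): 1/1
  Flow on (1->3): 2/4
  Flow on (1->5): 1/1
  Flow on (2->5): 7/7
  Flow on (3->5): 2/5
  Flow on (4->5): 1/6
Maximum flow = 11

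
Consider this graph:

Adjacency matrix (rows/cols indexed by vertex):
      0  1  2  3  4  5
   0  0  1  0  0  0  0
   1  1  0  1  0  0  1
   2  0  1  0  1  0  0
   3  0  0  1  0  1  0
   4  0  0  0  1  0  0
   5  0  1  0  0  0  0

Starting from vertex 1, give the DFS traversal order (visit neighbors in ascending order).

DFS from vertex 1 (neighbors processed in ascending order):
Visit order: 1, 0, 2, 3, 4, 5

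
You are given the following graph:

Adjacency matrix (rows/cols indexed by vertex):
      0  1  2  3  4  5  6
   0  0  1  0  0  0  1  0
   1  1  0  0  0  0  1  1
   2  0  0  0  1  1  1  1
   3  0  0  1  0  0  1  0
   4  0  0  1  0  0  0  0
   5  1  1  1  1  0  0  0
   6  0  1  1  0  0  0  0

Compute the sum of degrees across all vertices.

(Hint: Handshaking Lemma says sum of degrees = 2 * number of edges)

Count edges: 9 edges.
By Handshaking Lemma: sum of degrees = 2 * 9 = 18.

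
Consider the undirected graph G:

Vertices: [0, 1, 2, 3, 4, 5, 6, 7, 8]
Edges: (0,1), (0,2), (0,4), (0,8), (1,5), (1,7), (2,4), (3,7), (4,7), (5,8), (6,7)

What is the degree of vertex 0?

Vertex 0 has neighbors [1, 2, 4, 8], so deg(0) = 4.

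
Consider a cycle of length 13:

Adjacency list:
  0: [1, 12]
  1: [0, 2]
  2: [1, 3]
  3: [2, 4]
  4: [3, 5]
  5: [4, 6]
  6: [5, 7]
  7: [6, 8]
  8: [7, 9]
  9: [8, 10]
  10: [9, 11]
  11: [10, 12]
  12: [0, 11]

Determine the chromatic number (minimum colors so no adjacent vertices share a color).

This is an odd cycle (C_13). Odd cycles are not bipartite (any 2-coloring forces two adjacent vertices to match), and 3 colors suffice.
Chromatic number = 3.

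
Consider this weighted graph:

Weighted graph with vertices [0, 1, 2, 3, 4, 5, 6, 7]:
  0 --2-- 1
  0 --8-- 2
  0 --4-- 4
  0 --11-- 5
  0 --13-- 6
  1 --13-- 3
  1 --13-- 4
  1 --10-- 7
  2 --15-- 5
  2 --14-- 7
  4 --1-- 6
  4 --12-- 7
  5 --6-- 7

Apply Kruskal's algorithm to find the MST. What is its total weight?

Applying Kruskal's algorithm (sort edges by weight, add if no cycle):
  Add (4,6) w=1
  Add (0,1) w=2
  Add (0,4) w=4
  Add (5,7) w=6
  Add (0,2) w=8
  Add (1,7) w=10
  Skip (0,5) w=11 (creates cycle)
  Skip (4,7) w=12 (creates cycle)
  Skip (0,6) w=13 (creates cycle)
  Skip (1,4) w=13 (creates cycle)
  Add (1,3) w=13
  Skip (2,7) w=14 (creates cycle)
  Skip (2,5) w=15 (creates cycle)
MST weight = 44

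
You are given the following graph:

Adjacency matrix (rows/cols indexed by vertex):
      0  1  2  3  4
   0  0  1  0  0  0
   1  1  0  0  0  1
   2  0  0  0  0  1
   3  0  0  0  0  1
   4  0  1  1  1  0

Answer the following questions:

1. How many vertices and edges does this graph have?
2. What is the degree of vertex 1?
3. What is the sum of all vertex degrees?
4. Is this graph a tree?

Count: 5 vertices, 4 edges.
Vertex 1 has neighbors [0, 4], degree = 2.
Handshaking lemma: 2 * 4 = 8.
A graph is a tree iff it is connected and has exactly n-1 edges. This graph is connected (all 5 vertices in one component) and has 5-1 = 4 edges. It is a tree.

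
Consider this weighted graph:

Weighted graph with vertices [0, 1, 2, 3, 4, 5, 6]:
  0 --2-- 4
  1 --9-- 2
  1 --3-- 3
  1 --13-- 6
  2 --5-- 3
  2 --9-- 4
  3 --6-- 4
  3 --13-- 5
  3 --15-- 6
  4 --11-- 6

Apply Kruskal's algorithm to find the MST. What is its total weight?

Applying Kruskal's algorithm (sort edges by weight, add if no cycle):
  Add (0,4) w=2
  Add (1,3) w=3
  Add (2,3) w=5
  Add (3,4) w=6
  Skip (1,2) w=9 (creates cycle)
  Skip (2,4) w=9 (creates cycle)
  Add (4,6) w=11
  Skip (1,6) w=13 (creates cycle)
  Add (3,5) w=13
  Skip (3,6) w=15 (creates cycle)
MST weight = 40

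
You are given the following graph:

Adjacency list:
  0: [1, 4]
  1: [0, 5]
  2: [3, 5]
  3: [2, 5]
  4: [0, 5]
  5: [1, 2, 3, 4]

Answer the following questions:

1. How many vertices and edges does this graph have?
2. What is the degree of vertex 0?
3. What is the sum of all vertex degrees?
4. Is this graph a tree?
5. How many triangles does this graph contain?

Count: 6 vertices, 7 edges.
Vertex 0 has neighbors [1, 4], degree = 2.
Handshaking lemma: 2 * 7 = 14.
A tree on 6 vertices has 5 edges. This graph has 7 edges (2 extra). Not a tree.
Number of triangles = 1.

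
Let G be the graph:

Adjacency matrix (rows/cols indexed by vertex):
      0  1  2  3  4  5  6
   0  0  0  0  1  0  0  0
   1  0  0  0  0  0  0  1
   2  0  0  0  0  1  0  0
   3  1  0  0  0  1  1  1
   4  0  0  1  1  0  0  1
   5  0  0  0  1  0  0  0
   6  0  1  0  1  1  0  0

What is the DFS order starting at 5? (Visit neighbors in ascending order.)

DFS from vertex 5 (neighbors processed in ascending order):
Visit order: 5, 3, 0, 4, 2, 6, 1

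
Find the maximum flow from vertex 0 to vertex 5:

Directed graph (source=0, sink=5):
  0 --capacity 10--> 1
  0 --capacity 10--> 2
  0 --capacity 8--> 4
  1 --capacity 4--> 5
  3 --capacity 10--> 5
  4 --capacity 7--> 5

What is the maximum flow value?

Computing max flow:
  Flow on (0->1): 4/10
  Flow on (0->4): 7/8
  Flow on (1->5): 4/4
  Flow on (4->5): 7/7
Maximum flow = 11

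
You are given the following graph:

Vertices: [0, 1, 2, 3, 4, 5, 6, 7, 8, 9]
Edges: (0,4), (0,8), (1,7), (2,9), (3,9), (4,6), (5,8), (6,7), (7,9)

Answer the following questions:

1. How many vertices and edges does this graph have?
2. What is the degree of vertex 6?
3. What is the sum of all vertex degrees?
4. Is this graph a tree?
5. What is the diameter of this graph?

Count: 10 vertices, 9 edges.
Vertex 6 has neighbors [4, 7], degree = 2.
Handshaking lemma: 2 * 9 = 18.
A graph is a tree iff it is connected and has exactly n-1 edges. This graph is connected (all 10 vertices in one component) and has 10-1 = 9 edges. It is a tree.
Diameter (longest shortest path) = 7.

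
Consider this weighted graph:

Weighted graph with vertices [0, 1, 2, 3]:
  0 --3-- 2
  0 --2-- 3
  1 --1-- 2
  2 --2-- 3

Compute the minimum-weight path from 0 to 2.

Using Dijkstra's algorithm from vertex 0:
Shortest path: 0 -> 2
Total weight: 3 = 3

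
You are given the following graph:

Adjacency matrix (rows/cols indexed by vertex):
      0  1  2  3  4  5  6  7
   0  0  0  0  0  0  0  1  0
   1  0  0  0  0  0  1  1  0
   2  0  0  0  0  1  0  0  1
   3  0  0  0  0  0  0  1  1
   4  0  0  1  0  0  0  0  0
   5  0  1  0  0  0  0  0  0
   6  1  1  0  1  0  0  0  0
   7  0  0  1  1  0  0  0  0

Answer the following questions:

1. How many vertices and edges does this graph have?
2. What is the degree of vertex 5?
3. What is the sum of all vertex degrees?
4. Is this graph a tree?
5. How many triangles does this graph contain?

Count: 8 vertices, 7 edges.
Vertex 5 has neighbors [1], degree = 1.
Handshaking lemma: 2 * 7 = 14.
A graph is a tree iff it is connected and has exactly n-1 edges. This graph is connected (all 8 vertices in one component) and has 8-1 = 7 edges. It is a tree.
Number of triangles = 0.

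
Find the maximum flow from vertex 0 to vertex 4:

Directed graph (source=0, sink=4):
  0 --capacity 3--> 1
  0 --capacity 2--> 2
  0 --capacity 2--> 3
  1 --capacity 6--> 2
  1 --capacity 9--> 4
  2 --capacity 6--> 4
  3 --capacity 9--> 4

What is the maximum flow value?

Computing max flow:
  Flow on (0->1): 3/3
  Flow on (0->2): 2/2
  Flow on (0->3): 2/2
  Flow on (1->4): 3/9
  Flow on (2->4): 2/6
  Flow on (3->4): 2/9
Maximum flow = 7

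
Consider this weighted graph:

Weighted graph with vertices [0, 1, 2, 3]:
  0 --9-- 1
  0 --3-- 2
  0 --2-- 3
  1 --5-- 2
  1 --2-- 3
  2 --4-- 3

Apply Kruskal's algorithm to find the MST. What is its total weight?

Applying Kruskal's algorithm (sort edges by weight, add if no cycle):
  Add (0,3) w=2
  Add (1,3) w=2
  Add (0,2) w=3
  Skip (2,3) w=4 (creates cycle)
  Skip (1,2) w=5 (creates cycle)
  Skip (0,1) w=9 (creates cycle)
MST weight = 7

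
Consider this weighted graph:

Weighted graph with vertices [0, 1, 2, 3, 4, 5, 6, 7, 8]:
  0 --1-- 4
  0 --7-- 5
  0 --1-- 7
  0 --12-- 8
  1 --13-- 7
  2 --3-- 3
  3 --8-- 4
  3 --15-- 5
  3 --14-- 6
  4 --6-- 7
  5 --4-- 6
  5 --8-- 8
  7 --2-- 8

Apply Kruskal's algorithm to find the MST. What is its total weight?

Applying Kruskal's algorithm (sort edges by weight, add if no cycle):
  Add (0,4) w=1
  Add (0,7) w=1
  Add (7,8) w=2
  Add (2,3) w=3
  Add (5,6) w=4
  Skip (4,7) w=6 (creates cycle)
  Add (0,5) w=7
  Add (3,4) w=8
  Skip (5,8) w=8 (creates cycle)
  Skip (0,8) w=12 (creates cycle)
  Add (1,7) w=13
  Skip (3,6) w=14 (creates cycle)
  Skip (3,5) w=15 (creates cycle)
MST weight = 39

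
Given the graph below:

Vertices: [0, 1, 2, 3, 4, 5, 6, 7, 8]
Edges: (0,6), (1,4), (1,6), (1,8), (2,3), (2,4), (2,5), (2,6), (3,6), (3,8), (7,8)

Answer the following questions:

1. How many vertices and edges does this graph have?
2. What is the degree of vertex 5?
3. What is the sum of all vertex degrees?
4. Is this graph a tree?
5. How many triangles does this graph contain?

Count: 9 vertices, 11 edges.
Vertex 5 has neighbors [2], degree = 1.
Handshaking lemma: 2 * 11 = 22.
A tree on 9 vertices has 8 edges. This graph has 11 edges (3 extra). Not a tree.
Number of triangles = 1.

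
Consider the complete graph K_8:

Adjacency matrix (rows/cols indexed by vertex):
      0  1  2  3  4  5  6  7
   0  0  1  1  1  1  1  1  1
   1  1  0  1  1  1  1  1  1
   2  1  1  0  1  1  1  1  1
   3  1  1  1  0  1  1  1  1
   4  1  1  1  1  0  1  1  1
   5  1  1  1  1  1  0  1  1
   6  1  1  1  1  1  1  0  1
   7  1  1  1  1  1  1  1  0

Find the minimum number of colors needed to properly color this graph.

In K_8, every vertex is adjacent to every other vertex.
Each vertex needs a unique color.
Chromatic number = 8.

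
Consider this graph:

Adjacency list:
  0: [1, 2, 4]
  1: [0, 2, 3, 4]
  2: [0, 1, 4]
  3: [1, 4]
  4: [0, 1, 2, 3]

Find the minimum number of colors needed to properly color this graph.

The graph has a maximum clique of size 4 (lower bound on chromatic number).
A valid 4-coloring: {0: 2, 1: 0, 2: 3, 3: 2, 4: 1}.
Chromatic number = 4.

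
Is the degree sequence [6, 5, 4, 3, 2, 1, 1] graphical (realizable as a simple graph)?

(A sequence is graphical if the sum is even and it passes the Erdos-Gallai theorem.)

Sum of degrees = 22. Sum is even but fails Erdos-Gallai. The sequence is NOT graphical.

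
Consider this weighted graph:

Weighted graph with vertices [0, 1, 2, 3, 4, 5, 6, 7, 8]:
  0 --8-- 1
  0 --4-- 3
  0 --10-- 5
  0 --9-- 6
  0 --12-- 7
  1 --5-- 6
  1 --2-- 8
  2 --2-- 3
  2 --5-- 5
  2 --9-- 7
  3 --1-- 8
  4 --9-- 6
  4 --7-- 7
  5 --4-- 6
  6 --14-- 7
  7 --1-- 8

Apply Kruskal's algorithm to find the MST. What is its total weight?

Applying Kruskal's algorithm (sort edges by weight, add if no cycle):
  Add (3,8) w=1
  Add (7,8) w=1
  Add (1,8) w=2
  Add (2,3) w=2
  Add (0,3) w=4
  Add (5,6) w=4
  Add (1,6) w=5
  Skip (2,5) w=5 (creates cycle)
  Add (4,7) w=7
  Skip (0,1) w=8 (creates cycle)
  Skip (0,6) w=9 (creates cycle)
  Skip (2,7) w=9 (creates cycle)
  Skip (4,6) w=9 (creates cycle)
  Skip (0,5) w=10 (creates cycle)
  Skip (0,7) w=12 (creates cycle)
  Skip (6,7) w=14 (creates cycle)
MST weight = 26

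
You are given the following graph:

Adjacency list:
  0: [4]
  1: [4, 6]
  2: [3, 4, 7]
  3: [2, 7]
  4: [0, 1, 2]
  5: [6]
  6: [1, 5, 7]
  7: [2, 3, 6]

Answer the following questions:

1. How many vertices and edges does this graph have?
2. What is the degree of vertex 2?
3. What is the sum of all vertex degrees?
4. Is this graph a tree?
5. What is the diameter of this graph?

Count: 8 vertices, 9 edges.
Vertex 2 has neighbors [3, 4, 7], degree = 3.
Handshaking lemma: 2 * 9 = 18.
A tree on 8 vertices has 7 edges. This graph has 9 edges (2 extra). Not a tree.
Diameter (longest shortest path) = 4.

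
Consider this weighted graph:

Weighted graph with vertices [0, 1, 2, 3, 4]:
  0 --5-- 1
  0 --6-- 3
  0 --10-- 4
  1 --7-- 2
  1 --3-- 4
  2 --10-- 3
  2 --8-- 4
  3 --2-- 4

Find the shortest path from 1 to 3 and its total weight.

Using Dijkstra's algorithm from vertex 1:
Shortest path: 1 -> 4 -> 3
Total weight: 3 + 2 = 5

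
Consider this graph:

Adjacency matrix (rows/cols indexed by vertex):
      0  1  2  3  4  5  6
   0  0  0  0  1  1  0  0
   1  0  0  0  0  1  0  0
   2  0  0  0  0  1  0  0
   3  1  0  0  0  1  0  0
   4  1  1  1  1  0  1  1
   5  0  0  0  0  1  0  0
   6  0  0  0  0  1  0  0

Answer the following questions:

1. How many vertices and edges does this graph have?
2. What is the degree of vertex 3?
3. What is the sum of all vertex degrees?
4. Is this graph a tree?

Count: 7 vertices, 7 edges.
Vertex 3 has neighbors [0, 4], degree = 2.
Handshaking lemma: 2 * 7 = 14.
A tree on 7 vertices has 6 edges. This graph has 7 edges (1 extra). Not a tree.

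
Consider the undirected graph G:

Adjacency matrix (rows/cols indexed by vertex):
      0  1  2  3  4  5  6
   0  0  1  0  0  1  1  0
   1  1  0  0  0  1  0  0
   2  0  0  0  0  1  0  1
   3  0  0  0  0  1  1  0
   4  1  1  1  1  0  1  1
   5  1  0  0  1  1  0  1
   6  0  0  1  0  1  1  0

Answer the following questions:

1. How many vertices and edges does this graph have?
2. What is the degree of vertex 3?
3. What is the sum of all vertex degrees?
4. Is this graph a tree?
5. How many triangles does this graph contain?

Count: 7 vertices, 11 edges.
Vertex 3 has neighbors [4, 5], degree = 2.
Handshaking lemma: 2 * 11 = 22.
A tree on 7 vertices has 6 edges. This graph has 11 edges (5 extra). Not a tree.
Number of triangles = 5.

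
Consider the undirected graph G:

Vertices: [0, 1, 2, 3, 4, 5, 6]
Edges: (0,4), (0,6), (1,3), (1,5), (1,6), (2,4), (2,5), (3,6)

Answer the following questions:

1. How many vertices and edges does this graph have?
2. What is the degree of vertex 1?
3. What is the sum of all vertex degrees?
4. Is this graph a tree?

Count: 7 vertices, 8 edges.
Vertex 1 has neighbors [3, 5, 6], degree = 3.
Handshaking lemma: 2 * 8 = 16.
A tree on 7 vertices has 6 edges. This graph has 8 edges (2 extra). Not a tree.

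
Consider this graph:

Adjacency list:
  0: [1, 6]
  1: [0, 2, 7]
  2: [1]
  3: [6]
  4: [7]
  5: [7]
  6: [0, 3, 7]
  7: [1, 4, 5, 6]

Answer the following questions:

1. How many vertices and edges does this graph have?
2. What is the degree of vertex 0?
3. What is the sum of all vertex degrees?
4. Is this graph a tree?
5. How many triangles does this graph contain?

Count: 8 vertices, 8 edges.
Vertex 0 has neighbors [1, 6], degree = 2.
Handshaking lemma: 2 * 8 = 16.
A tree on 8 vertices has 7 edges. This graph has 8 edges (1 extra). Not a tree.
Number of triangles = 0.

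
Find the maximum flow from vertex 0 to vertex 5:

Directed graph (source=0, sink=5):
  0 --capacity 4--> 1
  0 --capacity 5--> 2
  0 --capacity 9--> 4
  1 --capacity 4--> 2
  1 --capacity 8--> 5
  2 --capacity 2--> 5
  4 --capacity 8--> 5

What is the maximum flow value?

Computing max flow:
  Flow on (0->1): 4/4
  Flow on (0->2): 2/5
  Flow on (0->4): 8/9
  Flow on (1->5): 4/8
  Flow on (2->5): 2/2
  Flow on (4->5): 8/8
Maximum flow = 14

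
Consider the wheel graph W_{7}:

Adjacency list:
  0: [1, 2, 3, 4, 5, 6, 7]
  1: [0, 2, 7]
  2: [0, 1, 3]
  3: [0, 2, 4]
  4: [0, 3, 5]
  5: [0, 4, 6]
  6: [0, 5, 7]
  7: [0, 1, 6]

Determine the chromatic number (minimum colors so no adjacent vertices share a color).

W_{7} = C_{7} plus a hub adjacent to every cycle vertex.
The outer cycle needs 3 colors (odd cycle); the hub is adjacent to all of them so needs a fresh color.
Chromatic number = 3 + 1 = 4.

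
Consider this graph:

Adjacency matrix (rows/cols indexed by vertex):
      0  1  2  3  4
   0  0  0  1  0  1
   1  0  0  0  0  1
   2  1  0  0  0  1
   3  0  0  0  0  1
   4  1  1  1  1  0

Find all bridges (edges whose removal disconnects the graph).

A bridge is an edge whose removal increases the number of connected components.
Bridges found: (1,4), (3,4)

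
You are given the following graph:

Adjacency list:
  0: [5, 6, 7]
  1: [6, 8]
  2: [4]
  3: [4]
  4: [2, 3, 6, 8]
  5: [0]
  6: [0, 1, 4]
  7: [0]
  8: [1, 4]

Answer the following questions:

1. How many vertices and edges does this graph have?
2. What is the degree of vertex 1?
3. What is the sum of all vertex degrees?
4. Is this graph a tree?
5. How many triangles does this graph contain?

Count: 9 vertices, 9 edges.
Vertex 1 has neighbors [6, 8], degree = 2.
Handshaking lemma: 2 * 9 = 18.
A tree on 9 vertices has 8 edges. This graph has 9 edges (1 extra). Not a tree.
Number of triangles = 0.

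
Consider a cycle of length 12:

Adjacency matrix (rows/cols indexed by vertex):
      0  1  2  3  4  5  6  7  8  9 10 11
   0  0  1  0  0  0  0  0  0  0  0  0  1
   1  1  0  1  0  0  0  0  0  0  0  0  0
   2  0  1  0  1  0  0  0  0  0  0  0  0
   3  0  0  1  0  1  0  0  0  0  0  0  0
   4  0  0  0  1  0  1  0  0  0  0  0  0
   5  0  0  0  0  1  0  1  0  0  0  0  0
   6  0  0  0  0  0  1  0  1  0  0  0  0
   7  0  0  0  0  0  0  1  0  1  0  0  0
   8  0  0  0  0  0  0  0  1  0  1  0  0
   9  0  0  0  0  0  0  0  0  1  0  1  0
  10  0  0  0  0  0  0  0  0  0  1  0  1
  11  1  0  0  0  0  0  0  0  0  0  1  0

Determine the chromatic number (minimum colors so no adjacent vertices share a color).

This is an even cycle (C_12). Even cycles are bipartite.
Chromatic number = 2.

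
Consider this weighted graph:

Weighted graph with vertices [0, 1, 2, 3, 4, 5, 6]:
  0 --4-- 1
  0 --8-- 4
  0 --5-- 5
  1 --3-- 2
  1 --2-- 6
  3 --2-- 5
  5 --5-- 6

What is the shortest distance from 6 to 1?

Using Dijkstra's algorithm from vertex 6:
Shortest path: 6 -> 1
Total weight: 2 = 2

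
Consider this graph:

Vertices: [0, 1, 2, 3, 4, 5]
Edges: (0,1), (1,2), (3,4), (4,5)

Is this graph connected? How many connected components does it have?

Checking connectivity: the graph has 2 connected component(s).
Components: [[0, 1, 2], [3, 4, 5]]. The graph is NOT connected.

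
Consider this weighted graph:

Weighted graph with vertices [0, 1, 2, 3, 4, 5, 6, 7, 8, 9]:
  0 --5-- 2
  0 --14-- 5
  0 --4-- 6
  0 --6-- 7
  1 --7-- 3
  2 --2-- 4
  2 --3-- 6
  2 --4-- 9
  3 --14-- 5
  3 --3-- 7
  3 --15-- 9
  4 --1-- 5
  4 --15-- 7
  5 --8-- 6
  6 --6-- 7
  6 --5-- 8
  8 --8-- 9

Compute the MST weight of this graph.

Applying Kruskal's algorithm (sort edges by weight, add if no cycle):
  Add (4,5) w=1
  Add (2,4) w=2
  Add (2,6) w=3
  Add (3,7) w=3
  Add (0,6) w=4
  Add (2,9) w=4
  Skip (0,2) w=5 (creates cycle)
  Add (6,8) w=5
  Add (0,7) w=6
  Skip (6,7) w=6 (creates cycle)
  Add (1,3) w=7
  Skip (5,6) w=8 (creates cycle)
  Skip (8,9) w=8 (creates cycle)
  Skip (0,5) w=14 (creates cycle)
  Skip (3,5) w=14 (creates cycle)
  Skip (3,9) w=15 (creates cycle)
  Skip (4,7) w=15 (creates cycle)
MST weight = 35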